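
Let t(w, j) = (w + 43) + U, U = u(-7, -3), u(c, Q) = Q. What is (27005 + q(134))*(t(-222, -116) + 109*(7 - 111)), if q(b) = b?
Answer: -312587002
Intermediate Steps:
U = -3
t(w, j) = 40 + w (t(w, j) = (w + 43) - 3 = (43 + w) - 3 = 40 + w)
(27005 + q(134))*(t(-222, -116) + 109*(7 - 111)) = (27005 + 134)*((40 - 222) + 109*(7 - 111)) = 27139*(-182 + 109*(-104)) = 27139*(-182 - 11336) = 27139*(-11518) = -312587002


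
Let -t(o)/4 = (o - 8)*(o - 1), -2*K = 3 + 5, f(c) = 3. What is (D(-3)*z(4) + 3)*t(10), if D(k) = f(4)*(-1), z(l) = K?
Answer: -1080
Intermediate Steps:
K = -4 (K = -(3 + 5)/2 = -½*8 = -4)
z(l) = -4
D(k) = -3 (D(k) = 3*(-1) = -3)
t(o) = -4*(-1 + o)*(-8 + o) (t(o) = -4*(o - 8)*(o - 1) = -4*(-8 + o)*(-1 + o) = -4*(-1 + o)*(-8 + o))
(D(-3)*z(4) + 3)*t(10) = (-3*(-4) + 3)*(-32 - 4*10² + 36*10) = (12 + 3)*(-32 - 4*100 + 360) = 15*(-32 - 400 + 360) = 15*(-72) = -1080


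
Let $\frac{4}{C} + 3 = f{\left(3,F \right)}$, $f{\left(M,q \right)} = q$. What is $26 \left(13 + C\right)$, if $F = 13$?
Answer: $\frac{1742}{5} \approx 348.4$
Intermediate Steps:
$C = \frac{2}{5}$ ($C = \frac{4}{-3 + 13} = \frac{4}{10} = 4 \cdot \frac{1}{10} = \frac{2}{5} \approx 0.4$)
$26 \left(13 + C\right) = 26 \left(13 + \frac{2}{5}\right) = 26 \cdot \frac{67}{5} = \frac{1742}{5}$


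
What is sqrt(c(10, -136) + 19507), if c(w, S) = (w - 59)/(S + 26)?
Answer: sqrt(236040090)/110 ≈ 139.67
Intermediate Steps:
c(w, S) = (-59 + w)/(26 + S)
sqrt(c(10, -136) + 19507) = sqrt((-59 + 10)/(26 - 136) + 19507) = sqrt(-49/(-110) + 19507) = sqrt(-1/110*(-49) + 19507) = sqrt(49/110 + 19507) = sqrt(2145819/110) = sqrt(236040090)/110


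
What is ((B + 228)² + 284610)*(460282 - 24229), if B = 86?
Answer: 167098125918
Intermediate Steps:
((B + 228)² + 284610)*(460282 - 24229) = ((86 + 228)² + 284610)*(460282 - 24229) = (314² + 284610)*436053 = (98596 + 284610)*436053 = 383206*436053 = 167098125918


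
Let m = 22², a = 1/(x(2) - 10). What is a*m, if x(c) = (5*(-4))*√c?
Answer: 242/35 - 484*√2/35 ≈ -12.642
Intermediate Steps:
x(c) = -20*√c
a = 1/(-10 - 20*√2) (a = 1/(-20*√2 - 10) = 1/(-10 - 20*√2) ≈ -0.026120)
m = 484
a*m = (1/70 - √2/35)*484 = 242/35 - 484*√2/35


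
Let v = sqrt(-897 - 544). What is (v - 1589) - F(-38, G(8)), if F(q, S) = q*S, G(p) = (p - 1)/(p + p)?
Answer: -12579/8 + I*sqrt(1441) ≈ -1572.4 + 37.961*I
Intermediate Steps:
v = I*sqrt(1441) (v = sqrt(-1441) = I*sqrt(1441) ≈ 37.961*I)
G(p) = (-1 + p)/(2*p) (G(p) = (-1 + p)/((2*p)) = (-1 + p)*(1/(2*p)) = (-1 + p)/(2*p))
F(q, S) = S*q
(v - 1589) - F(-38, G(8)) = (I*sqrt(1441) - 1589) - (1/2)*(-1 + 8)/8*(-38) = (-1589 + I*sqrt(1441)) - (1/2)*(1/8)*7*(-38) = (-1589 + I*sqrt(1441)) - 7*(-38)/16 = (-1589 + I*sqrt(1441)) - 1*(-133/8) = (-1589 + I*sqrt(1441)) + 133/8 = -12579/8 + I*sqrt(1441)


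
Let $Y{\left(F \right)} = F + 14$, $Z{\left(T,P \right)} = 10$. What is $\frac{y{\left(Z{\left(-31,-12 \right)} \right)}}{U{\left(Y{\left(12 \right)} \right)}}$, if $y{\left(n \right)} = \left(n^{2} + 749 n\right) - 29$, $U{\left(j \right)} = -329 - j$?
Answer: $- \frac{7561}{355} \approx -21.299$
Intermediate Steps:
$Y{\left(F \right)} = 14 + F$
$y{\left(n \right)} = -29 + n^{2} + 749 n$
$\frac{y{\left(Z{\left(-31,-12 \right)} \right)}}{U{\left(Y{\left(12 \right)} \right)}} = \frac{-29 + 10^{2} + 749 \cdot 10}{-329 - \left(14 + 12\right)} = \frac{-29 + 100 + 7490}{-329 - 26} = \frac{7561}{-329 - 26} = \frac{7561}{-355} = 7561 \left(- \frac{1}{355}\right) = - \frac{7561}{355}$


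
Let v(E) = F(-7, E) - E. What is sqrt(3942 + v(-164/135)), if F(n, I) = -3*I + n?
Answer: sqrt(7978215)/45 ≈ 62.768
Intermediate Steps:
F(n, I) = n - 3*I
v(E) = -7 - 4*E (v(E) = (-7 - 3*E) - E = -7 - 4*E)
sqrt(3942 + v(-164/135)) = sqrt(3942 + (-7 - (-656)/135)) = sqrt(3942 + (-7 - 4*(-164/135))) = sqrt(3942 + (-7 + 656/135)) = sqrt(3942 - 289/135) = sqrt(531881/135) = sqrt(7978215)/45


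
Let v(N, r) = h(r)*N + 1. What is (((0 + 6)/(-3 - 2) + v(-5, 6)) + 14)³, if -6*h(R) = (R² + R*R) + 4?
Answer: 1548816893/3375 ≈ 4.5891e+5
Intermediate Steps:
h(R) = -⅔ - R²/3 (h(R) = -((R² + R*R) + 4)/6 = -((R² + R²) + 4)/6 = -(2*R² + 4)/6 = -(4 + 2*R²)/6 = -⅔ - R²/3)
v(N, r) = 1 + N*(-⅔ - r²/3) (v(N, r) = (-⅔ - r²/3)*N + 1 = N*(-⅔ - r²/3) + 1 = 1 + N*(-⅔ - r²/3))
(((0 + 6)/(-3 - 2) + v(-5, 6)) + 14)³ = (((0 + 6)/(-3 - 2) + (1 - ⅓*(-5)*(2 + 6²))) + 14)³ = ((6/(-5) + (1 - ⅓*(-5)*(2 + 36))) + 14)³ = ((6*(-⅕) + (1 - ⅓*(-5)*38)) + 14)³ = ((-6/5 + (1 + 190/3)) + 14)³ = ((-6/5 + 193/3) + 14)³ = (947/15 + 14)³ = (1157/15)³ = 1548816893/3375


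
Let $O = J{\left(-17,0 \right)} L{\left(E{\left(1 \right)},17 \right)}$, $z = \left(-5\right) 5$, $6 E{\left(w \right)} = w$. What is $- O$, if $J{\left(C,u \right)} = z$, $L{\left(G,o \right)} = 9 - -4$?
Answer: $325$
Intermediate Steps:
$E{\left(w \right)} = \frac{w}{6}$
$z = -25$
$L{\left(G,o \right)} = 13$ ($L{\left(G,o \right)} = 9 + 4 = 13$)
$J{\left(C,u \right)} = -25$
$O = -325$ ($O = \left(-25\right) 13 = -325$)
$- O = \left(-1\right) \left(-325\right) = 325$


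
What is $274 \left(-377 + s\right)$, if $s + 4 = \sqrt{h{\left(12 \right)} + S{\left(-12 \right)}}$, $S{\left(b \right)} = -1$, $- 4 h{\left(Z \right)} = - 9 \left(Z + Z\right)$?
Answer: $-104394 + 274 \sqrt{53} \approx -1.024 \cdot 10^{5}$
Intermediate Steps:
$h{\left(Z \right)} = \frac{9 Z}{2}$ ($h{\left(Z \right)} = - \frac{\left(-9\right) \left(Z + Z\right)}{4} = - \frac{\left(-9\right) 2 Z}{4} = - \frac{\left(-18\right) Z}{4} = \frac{9 Z}{2}$)
$s = -4 + \sqrt{53}$ ($s = -4 + \sqrt{\frac{9}{2} \cdot 12 - 1} = -4 + \sqrt{54 - 1} = -4 + \sqrt{53} \approx 3.2801$)
$274 \left(-377 + s\right) = 274 \left(-377 - \left(4 - \sqrt{53}\right)\right) = 274 \left(-381 + \sqrt{53}\right) = -104394 + 274 \sqrt{53}$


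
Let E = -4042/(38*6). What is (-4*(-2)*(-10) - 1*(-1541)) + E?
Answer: 164533/114 ≈ 1443.3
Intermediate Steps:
E = -2021/114 (E = -4042/228 = -4042*1/228 = -2021/114 ≈ -17.728)
(-4*(-2)*(-10) - 1*(-1541)) + E = (-4*(-2)*(-10) - 1*(-1541)) - 2021/114 = (8*(-10) + 1541) - 2021/114 = (-80 + 1541) - 2021/114 = 1461 - 2021/114 = 164533/114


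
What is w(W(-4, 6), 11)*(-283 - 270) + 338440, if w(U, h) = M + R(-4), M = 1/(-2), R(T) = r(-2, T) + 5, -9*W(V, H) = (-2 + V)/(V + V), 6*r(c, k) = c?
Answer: 2016815/6 ≈ 3.3614e+5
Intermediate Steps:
r(c, k) = c/6
W(V, H) = -(-2 + V)/(18*V) (W(V, H) = -(-2 + V)/(9*(V + V)) = -(-2 + V)/(9*(2*V)) = -(-2 + V)*1/(2*V)/9 = -(-2 + V)/(18*V))
R(T) = 14/3 (R(T) = (⅙)*(-2) + 5 = -⅓ + 5 = 14/3)
M = -½ ≈ -0.50000
w(U, h) = 25/6 (w(U, h) = -½ + 14/3 = 25/6)
w(W(-4, 6), 11)*(-283 - 270) + 338440 = 25*(-283 - 270)/6 + 338440 = (25/6)*(-553) + 338440 = -13825/6 + 338440 = 2016815/6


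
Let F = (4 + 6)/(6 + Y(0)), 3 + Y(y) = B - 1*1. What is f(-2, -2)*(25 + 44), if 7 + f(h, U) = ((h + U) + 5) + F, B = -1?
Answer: 276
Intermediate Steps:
Y(y) = -5 (Y(y) = -3 + (-1 - 1*1) = -3 + (-1 - 1) = -3 - 2 = -5)
F = 10 (F = (4 + 6)/(6 - 5) = 10/1 = 10*1 = 10)
f(h, U) = 8 + U + h (f(h, U) = -7 + (((h + U) + 5) + 10) = -7 + (((U + h) + 5) + 10) = -7 + ((5 + U + h) + 10) = -7 + (15 + U + h) = 8 + U + h)
f(-2, -2)*(25 + 44) = (8 - 2 - 2)*(25 + 44) = 4*69 = 276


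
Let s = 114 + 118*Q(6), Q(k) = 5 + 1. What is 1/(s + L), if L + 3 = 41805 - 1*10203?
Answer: 1/32421 ≈ 3.0844e-5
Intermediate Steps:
Q(k) = 6
s = 822 (s = 114 + 118*6 = 114 + 708 = 822)
L = 31599 (L = -3 + (41805 - 1*10203) = -3 + (41805 - 10203) = -3 + 31602 = 31599)
1/(s + L) = 1/(822 + 31599) = 1/32421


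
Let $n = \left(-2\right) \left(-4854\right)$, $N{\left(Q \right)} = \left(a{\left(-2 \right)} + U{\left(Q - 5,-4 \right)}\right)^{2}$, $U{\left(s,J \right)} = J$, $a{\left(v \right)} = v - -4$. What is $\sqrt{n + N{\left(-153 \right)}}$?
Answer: $4 \sqrt{607} \approx 98.549$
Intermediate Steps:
$a{\left(v \right)} = 4 + v$ ($a{\left(v \right)} = v + 4 = 4 + v$)
$N{\left(Q \right)} = 4$ ($N{\left(Q \right)} = \left(\left(4 - 2\right) - 4\right)^{2} = \left(2 - 4\right)^{2} = \left(-2\right)^{2} = 4$)
$n = 9708$
$\sqrt{n + N{\left(-153 \right)}} = \sqrt{9708 + 4} = \sqrt{9712} = 4 \sqrt{607}$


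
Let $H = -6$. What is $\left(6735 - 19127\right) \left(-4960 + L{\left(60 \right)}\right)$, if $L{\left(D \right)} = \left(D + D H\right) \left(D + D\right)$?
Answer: $507576320$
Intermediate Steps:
$L{\left(D \right)} = - 10 D^{2}$ ($L{\left(D \right)} = \left(D + D \left(-6\right)\right) \left(D + D\right) = \left(D - 6 D\right) 2 D = - 5 D 2 D = - 10 D^{2}$)
$\left(6735 - 19127\right) \left(-4960 + L{\left(60 \right)}\right) = \left(6735 - 19127\right) \left(-4960 - 10 \cdot 60^{2}\right) = - 12392 \left(-4960 - 36000\right) = \left(-12392\right) \left(-40960\right) = 507576320$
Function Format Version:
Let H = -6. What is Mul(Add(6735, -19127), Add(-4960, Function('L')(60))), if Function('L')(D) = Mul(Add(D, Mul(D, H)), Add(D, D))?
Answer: 507576320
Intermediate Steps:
Function('L')(D) = Mul(-10, Pow(D, 2)) (Function('L')(D) = Mul(Add(D, Mul(D, -6)), Add(D, D)) = Mul(Add(D, Mul(-6, D)), Mul(2, D)) = Mul(Mul(-5, D), Mul(2, D)) = Mul(-10, Pow(D, 2)))
Mul(Add(6735, -19127), Add(-4960, Function('L')(60))) = Mul(Add(6735, -19127), Add(-4960, Mul(-10, Pow(60, 2)))) = Mul(-12392, Add(-4960, Mul(-10, 3600))) = Mul(-12392, Add(-4960, -36000)) = Mul(-12392, -40960) = 507576320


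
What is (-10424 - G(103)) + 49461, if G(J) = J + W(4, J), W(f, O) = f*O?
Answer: 38522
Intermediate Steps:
W(f, O) = O*f
G(J) = 5*J (G(J) = J + J*4 = J + 4*J = 5*J)
(-10424 - G(103)) + 49461 = (-10424 - 5*103) + 49461 = (-10424 - 1*515) + 49461 = (-10424 - 515) + 49461 = -10939 + 49461 = 38522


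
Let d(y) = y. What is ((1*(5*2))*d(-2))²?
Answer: 400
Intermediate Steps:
((1*(5*2))*d(-2))² = ((1*(5*2))*(-2))² = ((1*10)*(-2))² = (10*(-2))² = (-20)² = 400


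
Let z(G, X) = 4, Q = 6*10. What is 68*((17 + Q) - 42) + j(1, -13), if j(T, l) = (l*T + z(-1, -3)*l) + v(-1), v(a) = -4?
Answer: 2311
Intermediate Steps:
Q = 60
j(T, l) = -4 + 4*l + T*l (j(T, l) = (l*T + 4*l) - 4 = (T*l + 4*l) - 4 = (4*l + T*l) - 4 = -4 + 4*l + T*l)
68*((17 + Q) - 42) + j(1, -13) = 68*((17 + 60) - 42) + (-4 + 4*(-13) + 1*(-13)) = 68*(77 - 42) + (-4 - 52 - 13) = 68*35 - 69 = 2380 - 69 = 2311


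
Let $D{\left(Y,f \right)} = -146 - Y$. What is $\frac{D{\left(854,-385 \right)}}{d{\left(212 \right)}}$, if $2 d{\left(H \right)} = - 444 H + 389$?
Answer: $\frac{2000}{93739} \approx 0.021336$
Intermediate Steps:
$d{\left(H \right)} = \frac{389}{2} - 222 H$ ($d{\left(H \right)} = \frac{- 444 H + 389}{2} = \frac{389 - 444 H}{2} = \frac{389}{2} - 222 H$)
$\frac{D{\left(854,-385 \right)}}{d{\left(212 \right)}} = \frac{-146 - 854}{\frac{389}{2} - 47064} = - \frac{1000}{- \frac{93739}{2}} = \left(-1000\right) \left(- \frac{2}{93739}\right) = \frac{2000}{93739}$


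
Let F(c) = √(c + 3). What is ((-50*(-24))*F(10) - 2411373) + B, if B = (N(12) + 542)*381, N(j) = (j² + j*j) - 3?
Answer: -2096286 + 1200*√13 ≈ -2.0920e+6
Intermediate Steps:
N(j) = -3 + 2*j² (N(j) = (j² + j²) - 3 = 2*j² - 3 = -3 + 2*j²)
F(c) = √(3 + c)
B = 315087 (B = ((-3 + 2*12²) + 542)*381 = ((-3 + 2*144) + 542)*381 = ((-3 + 288) + 542)*381 = (285 + 542)*381 = 827*381 = 315087)
((-50*(-24))*F(10) - 2411373) + B = ((-50*(-24))*√(3 + 10) - 2411373) + 315087 = (1200*√13 - 2411373) + 315087 = (-2411373 + 1200*√13) + 315087 = -2096286 + 1200*√13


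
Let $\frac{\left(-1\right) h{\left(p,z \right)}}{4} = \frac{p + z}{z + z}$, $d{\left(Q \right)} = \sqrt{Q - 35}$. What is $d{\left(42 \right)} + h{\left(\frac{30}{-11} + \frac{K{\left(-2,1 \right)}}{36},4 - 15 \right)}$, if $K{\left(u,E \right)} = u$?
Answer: $- \frac{2729}{1089} + \sqrt{7} \approx 0.13978$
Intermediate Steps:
$d{\left(Q \right)} = \sqrt{-35 + Q}$
$h{\left(p,z \right)} = - \frac{2 \left(p + z\right)}{z}$ ($h{\left(p,z \right)} = - 4 \frac{p + z}{z + z} = - 4 \frac{p + z}{2 z} = - \frac{2 \left(p + z\right)}{z}$)
$d{\left(42 \right)} + h{\left(\frac{30}{-11} + \frac{K{\left(-2,1 \right)}}{36},4 - 15 \right)} = \sqrt{-35 + 42} - \left(2 + \frac{2 \left(\frac{30}{-11} - \frac{2}{36}\right)}{4 - 15}\right) = \sqrt{7} - \left(2 + \frac{2 \left(30 \left(- \frac{1}{11}\right) - \frac{1}{18}\right)}{-11}\right) = \sqrt{7} - \left(2 + 2 \left(- \frac{30}{11} - \frac{1}{18}\right) \left(- \frac{1}{11}\right)\right) = \sqrt{7} - \left(2 - - \frac{551}{1089}\right) = \sqrt{7} - \frac{2729}{1089} = - \frac{2729}{1089} + \sqrt{7}$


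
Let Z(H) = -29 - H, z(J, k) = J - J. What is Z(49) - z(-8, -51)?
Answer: -78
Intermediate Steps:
z(J, k) = 0
Z(49) - z(-8, -51) = (-29 - 1*49) - 1*0 = (-29 - 49) + 0 = -78 + 0 = -78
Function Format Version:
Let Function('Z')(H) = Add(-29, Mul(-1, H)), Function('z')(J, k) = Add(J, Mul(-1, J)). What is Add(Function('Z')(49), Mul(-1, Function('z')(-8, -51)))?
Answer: -78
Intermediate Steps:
Function('z')(J, k) = 0
Add(Function('Z')(49), Mul(-1, Function('z')(-8, -51))) = Add(Add(-29, Mul(-1, 49)), Mul(-1, 0)) = Add(Add(-29, -49), 0) = Add(-78, 0) = -78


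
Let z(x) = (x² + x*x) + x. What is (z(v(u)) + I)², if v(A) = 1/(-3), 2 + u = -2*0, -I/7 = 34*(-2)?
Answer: 18344089/81 ≈ 2.2647e+5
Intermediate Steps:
I = 476 (I = -238*(-2) = -7*(-68) = 476)
u = -2 (u = -2 - 2*0 = -2 + 0 = -2)
v(A) = -⅓
z(x) = x + 2*x² (z(x) = (x² + x²) + x = 2*x² + x = x + 2*x²)
(z(v(u)) + I)² = (-(1 + 2*(-⅓))/3 + 476)² = (-(1 - ⅔)/3 + 476)² = (-⅓*⅓ + 476)² = (-⅑ + 476)² = (4283/9)² = 18344089/81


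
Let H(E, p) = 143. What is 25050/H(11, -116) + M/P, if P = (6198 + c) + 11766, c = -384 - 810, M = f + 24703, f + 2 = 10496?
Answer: 32701667/184470 ≈ 177.27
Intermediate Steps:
f = 10494 (f = -2 + 10496 = 10494)
M = 35197 (M = 10494 + 24703 = 35197)
c = -1194
P = 16770 (P = (6198 - 1194) + 11766 = 5004 + 11766 = 16770)
25050/H(11, -116) + M/P = 25050/143 + 35197/16770 = 32701667/184470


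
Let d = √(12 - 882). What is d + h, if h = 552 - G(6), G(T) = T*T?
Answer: 516 + I*√870 ≈ 516.0 + 29.496*I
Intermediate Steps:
G(T) = T²
d = I*√870 (d = √(-870) = I*√870 ≈ 29.496*I)
h = 516 (h = 552 - 1*6² = 552 - 1*36 = 552 - 36 = 516)
d + h = I*√870 + 516 = 516 + I*√870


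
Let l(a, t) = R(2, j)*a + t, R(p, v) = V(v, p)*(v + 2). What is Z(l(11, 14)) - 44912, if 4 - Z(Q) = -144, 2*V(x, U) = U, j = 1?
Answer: -44764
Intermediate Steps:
V(x, U) = U/2
R(p, v) = p*(2 + v)/2 (R(p, v) = (p/2)*(v + 2) = (p/2)*(2 + v) = p*(2 + v)/2)
l(a, t) = t + 3*a (l(a, t) = ((1/2)*2*(2 + 1))*a + t = ((1/2)*2*3)*a + t = 3*a + t = t + 3*a)
Z(Q) = 148 (Z(Q) = 4 - 1*(-144) = 4 + 144 = 148)
Z(l(11, 14)) - 44912 = 148 - 44912 = -44764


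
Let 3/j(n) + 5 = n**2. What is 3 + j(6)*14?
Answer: 135/31 ≈ 4.3548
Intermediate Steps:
j(n) = 3/(-5 + n**2)
3 + j(6)*14 = 3 + (3/(-5 + 6**2))*14 = 3 + (3/(-5 + 36))*14 = 3 + (3/31)*14 = 3 + 42/31 = 135/31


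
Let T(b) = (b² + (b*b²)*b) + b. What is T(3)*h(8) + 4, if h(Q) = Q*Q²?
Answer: 47620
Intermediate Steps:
h(Q) = Q³
T(b) = b + b² + b⁴ (T(b) = (b² + b³*b) + b = (b² + b⁴) + b = b + b² + b⁴)
T(3)*h(8) + 4 = (3*(1 + 3 + 3³))*8³ + 4 = (3*(1 + 3 + 27))*512 + 4 = (3*31)*512 + 4 = 93*512 + 4 = 47616 + 4 = 47620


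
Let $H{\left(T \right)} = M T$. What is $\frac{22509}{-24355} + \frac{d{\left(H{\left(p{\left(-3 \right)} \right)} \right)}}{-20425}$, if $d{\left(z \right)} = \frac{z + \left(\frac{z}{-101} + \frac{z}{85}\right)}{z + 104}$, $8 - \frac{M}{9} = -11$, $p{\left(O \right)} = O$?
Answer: $- \frac{16993669912992}{18386124701125} \approx -0.92427$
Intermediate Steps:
$M = 171$ ($M = 72 - -99 = 72 + 99 = 171$)
$H{\left(T \right)} = 171 T$
$d{\left(z \right)} = \frac{8601 z}{8585 \left(104 + z\right)}$ ($d{\left(z \right)} = \frac{z + \left(z \left(- \frac{1}{101}\right) + z \frac{1}{85}\right)}{104 + z} = \frac{z + \left(- \frac{z}{101} + \frac{z}{85}\right)}{104 + z} = \frac{z + \frac{16 z}{8585}}{104 + z} = \frac{\frac{8601}{8585} z}{104 + z} = \frac{8601 z}{8585 \left(104 + z\right)}$)
$\frac{22509}{-24355} + \frac{d{\left(H{\left(p{\left(-3 \right)} \right)} \right)}}{-20425} = \frac{22509}{-24355} + \frac{\frac{8601}{8585} \cdot 171 \left(-3\right) \frac{1}{104 + 171 \left(-3\right)}}{-20425} = 22509 \left(- \frac{1}{24355}\right) + \frac{8601}{8585} \left(-513\right) \frac{1}{104 - 513} \left(- \frac{1}{20425}\right) = - \frac{22509}{24355} + \frac{8601}{8585} \left(-513\right) \frac{1}{-409} \left(- \frac{1}{20425}\right) = - \frac{22509}{24355} + \frac{8601}{8585} \left(-513\right) \left(- \frac{1}{409}\right) \left(- \frac{1}{20425}\right) = - \frac{22509}{24355} + \frac{4412313}{3511265} \left(- \frac{1}{20425}\right) = - \frac{22509}{24355} - \frac{232227}{3774609875} = - \frac{16993669912992}{18386124701125}$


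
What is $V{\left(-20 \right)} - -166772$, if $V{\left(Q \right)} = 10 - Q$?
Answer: $166802$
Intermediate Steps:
$V{\left(-20 \right)} - -166772 = \left(10 - -20\right) - -166772 = \left(10 + 20\right) + 166772 = 30 + 166772 = 166802$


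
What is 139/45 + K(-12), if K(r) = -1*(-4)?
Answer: 319/45 ≈ 7.0889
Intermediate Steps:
K(r) = 4
139/45 + K(-12) = 139/45 + 4 = 319/45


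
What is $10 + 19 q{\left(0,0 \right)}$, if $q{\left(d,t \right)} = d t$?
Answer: $10$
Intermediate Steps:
$10 + 19 q{\left(0,0 \right)} = 10 + 19 \cdot 0 \cdot 0 = 10 + 19 \cdot 0 = 10 + 0 = 10$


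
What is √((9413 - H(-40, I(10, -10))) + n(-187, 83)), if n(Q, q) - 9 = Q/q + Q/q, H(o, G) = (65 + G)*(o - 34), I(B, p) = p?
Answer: √92915346/83 ≈ 116.14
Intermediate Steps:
H(o, G) = (-34 + o)*(65 + G) (H(o, G) = (65 + G)*(-34 + o) = (-34 + o)*(65 + G))
n(Q, q) = 9 + 2*Q/q (n(Q, q) = 9 + (Q/q + Q/q) = 9 + 2*Q/q)
√((9413 - H(-40, I(10, -10))) + n(-187, 83)) = √((9413 - (-2210 - 34*(-10) + 65*(-40) - 10*(-40))) + (9 + 2*(-187)/83)) = √((9413 - (-2210 + 340 - 2600 + 400)) + (9 + 2*(-187)*(1/83))) = √((9413 - 1*(-4070)) + (9 - 374/83)) = √((9413 + 4070) + 373/83) = √(13483 + 373/83) = √(1119462/83) = √92915346/83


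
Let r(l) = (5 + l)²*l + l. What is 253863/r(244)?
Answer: 253863/15128488 ≈ 0.016780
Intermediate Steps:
r(l) = l + l*(5 + l)² (r(l) = l*(5 + l)² + l = l + l*(5 + l)²)
253863/r(244) = 253863/((244*(1 + (5 + 244)²))) = 253863/((244*(1 + 249²))) = 253863/((244*(1 + 62001))) = 253863/((244*62002)) = 253863/15128488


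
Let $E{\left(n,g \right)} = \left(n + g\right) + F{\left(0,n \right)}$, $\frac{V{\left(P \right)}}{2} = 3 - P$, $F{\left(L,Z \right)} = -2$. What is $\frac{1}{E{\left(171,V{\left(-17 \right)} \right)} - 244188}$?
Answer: $- \frac{1}{243979} \approx -4.0987 \cdot 10^{-6}$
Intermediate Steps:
$V{\left(P \right)} = 6 - 2 P$ ($V{\left(P \right)} = 2 \left(3 - P\right) = 6 - 2 P$)
$E{\left(n,g \right)} = -2 + g + n$ ($E{\left(n,g \right)} = \left(n + g\right) - 2 = \left(g + n\right) - 2 = -2 + g + n$)
$\frac{1}{E{\left(171,V{\left(-17 \right)} \right)} - 244188} = \frac{1}{\left(-2 + \left(6 - -34\right) + 171\right) - 244188} = \frac{1}{\left(-2 + \left(6 + 34\right) + 171\right) - 244188} = \frac{1}{\left(-2 + 40 + 171\right) - 244188} = \frac{1}{209 - 244188} = \frac{1}{-243979} = - \frac{1}{243979}$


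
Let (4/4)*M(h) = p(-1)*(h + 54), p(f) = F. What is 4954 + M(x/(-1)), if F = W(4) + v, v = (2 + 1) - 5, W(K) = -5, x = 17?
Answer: 4695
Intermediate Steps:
v = -2 (v = 3 - 5 = -2)
F = -7 (F = -5 - 2 = -7)
p(f) = -7
M(h) = -378 - 7*h (M(h) = -7*(h + 54) = -7*(54 + h) = -378 - 7*h)
4954 + M(x/(-1)) = 4954 + (-378 - 119/(-1)) = 4954 + (-378 - 119*(-1)) = 4954 + (-378 - 7*(-17)) = 4954 + (-378 + 119) = 4954 - 259 = 4695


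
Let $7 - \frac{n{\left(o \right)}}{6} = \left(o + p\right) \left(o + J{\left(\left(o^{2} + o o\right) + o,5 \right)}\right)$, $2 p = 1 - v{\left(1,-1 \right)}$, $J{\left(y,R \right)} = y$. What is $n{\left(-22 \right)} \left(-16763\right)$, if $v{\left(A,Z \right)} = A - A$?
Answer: $-1998786594$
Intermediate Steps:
$v{\left(A,Z \right)} = 0$
$p = \frac{1}{2}$ ($p = \frac{1 - 0}{2} = \frac{1 + 0}{2} = \frac{1}{2} \cdot 1 = \frac{1}{2} \approx 0.5$)
$n{\left(o \right)} = 42 - 6 \left(\frac{1}{2} + o\right) \left(2 o + 2 o^{2}\right)$ ($n{\left(o \right)} = 42 - 6 \left(o + \frac{1}{2}\right) \left(o + \left(\left(o^{2} + o o\right) + o\right)\right) = 42 - 6 \left(\frac{1}{2} + o\right) \left(o + \left(\left(o^{2} + o^{2}\right) + o\right)\right) = 42 - 6 \left(\frac{1}{2} + o\right) \left(o + \left(2 o^{2} + o\right)\right) = 42 - 6 \left(\frac{1}{2} + o\right) \left(o + \left(o + 2 o^{2}\right)\right) = 42 - 6 \left(\frac{1}{2} + o\right) \left(2 o + 2 o^{2}\right)$)
$n{\left(-22 \right)} \left(-16763\right) = \left(42 - 18 \left(-22\right)^{2} - 12 \left(-22\right)^{3} - -132\right) \left(-16763\right) = \left(42 - 8712 - -127776 + 132\right) \left(-16763\right) = \left(42 - 8712 + 127776 + 132\right) \left(-16763\right) = 119238 \left(-16763\right) = -1998786594$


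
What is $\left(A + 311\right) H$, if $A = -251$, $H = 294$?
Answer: $17640$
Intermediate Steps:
$\left(A + 311\right) H = \left(-251 + 311\right) 294 = 60 \cdot 294 = 17640$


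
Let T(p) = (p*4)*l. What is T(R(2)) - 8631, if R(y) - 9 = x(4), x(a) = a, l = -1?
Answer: -8683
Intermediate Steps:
R(y) = 13 (R(y) = 9 + 4 = 13)
T(p) = -4*p (T(p) = (p*4)*(-1) = (4*p)*(-1) = -4*p)
T(R(2)) - 8631 = -4*13 - 8631 = -52 - 8631 = -8683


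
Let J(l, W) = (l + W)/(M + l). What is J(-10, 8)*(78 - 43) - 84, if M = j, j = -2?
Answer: -469/6 ≈ -78.167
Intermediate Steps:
M = -2
J(l, W) = (W + l)/(-2 + l) (J(l, W) = (l + W)/(-2 + l) = (W + l)/(-2 + l))
J(-10, 8)*(78 - 43) - 84 = ((8 - 10)/(-2 - 10))*(78 - 43) - 84 = (-2/(-12))*35 - 84 = -1/12*(-2)*35 - 84 = (⅙)*35 - 84 = 35/6 - 84 = -469/6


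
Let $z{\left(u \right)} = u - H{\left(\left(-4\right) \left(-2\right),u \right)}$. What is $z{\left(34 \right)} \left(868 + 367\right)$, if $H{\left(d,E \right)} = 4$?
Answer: $37050$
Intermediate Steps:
$z{\left(u \right)} = -4 + u$ ($z{\left(u \right)} = u - 4 = -4 + u$)
$z{\left(34 \right)} \left(868 + 367\right) = \left(-4 + 34\right) \left(868 + 367\right) = 30 \cdot 1235 = 37050$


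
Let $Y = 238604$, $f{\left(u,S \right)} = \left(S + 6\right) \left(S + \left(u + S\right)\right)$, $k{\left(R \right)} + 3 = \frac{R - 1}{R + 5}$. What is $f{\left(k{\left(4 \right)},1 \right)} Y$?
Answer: $- \frac{3340456}{3} \approx -1.1135 \cdot 10^{6}$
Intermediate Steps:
$k{\left(R \right)} = -3 + \frac{-1 + R}{5 + R}$ ($k{\left(R \right)} = -3 + \frac{R - 1}{R + 5} = -3 + \frac{-1 + R}{5 + R}$)
$f{\left(u,S \right)} = \left(6 + S\right) \left(u + 2 S\right)$ ($f{\left(u,S \right)} = \left(6 + S\right) \left(S + \left(S + u\right)\right) = \left(6 + S\right) \left(u + 2 S\right)$)
$f{\left(k{\left(4 \right)},1 \right)} Y = \left(2 \cdot 1^{2} + 6 \frac{2 \left(-8 - 4\right)}{5 + 4} + 12 \cdot 1 + 1 \frac{2 \left(-8 - 4\right)}{5 + 4}\right) 238604 = \left(2 \cdot 1 + 6 \frac{2 \left(-8 - 4\right)}{9} + 12 + 1 \frac{2 \left(-8 - 4\right)}{9}\right) 238604 = \left(2 + 6 \cdot 2 \cdot \frac{1}{9} \left(-12\right) + 12 + 1 \cdot 2 \cdot \frac{1}{9} \left(-12\right)\right) 238604 = \left(2 + 6 \left(- \frac{8}{3}\right) + 12 + 1 \left(- \frac{8}{3}\right)\right) 238604 = \left(2 - 16 + 12 - \frac{8}{3}\right) 238604 = \left(- \frac{14}{3}\right) 238604 = - \frac{3340456}{3}$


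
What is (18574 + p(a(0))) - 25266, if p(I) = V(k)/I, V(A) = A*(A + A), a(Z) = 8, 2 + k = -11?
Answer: -26599/4 ≈ -6649.8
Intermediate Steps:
k = -13 (k = -2 - 11 = -13)
V(A) = 2*A² (V(A) = A*(2*A) = 2*A²)
p(I) = 338/I (p(I) = (2*(-13)²)/I = (2*169)/I = 338/I)
(18574 + p(a(0))) - 25266 = (18574 + 338/8) - 25266 = (18574 + 338*(⅛)) - 25266 = (18574 + 169/4) - 25266 = 74465/4 - 25266 = -26599/4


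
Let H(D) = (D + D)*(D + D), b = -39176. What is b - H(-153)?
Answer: -132812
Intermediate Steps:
H(D) = 4*D² (H(D) = (2*D)*(2*D) = 4*D²)
b - H(-153) = -39176 - 4*(-153)² = -39176 - 4*23409 = -39176 - 1*93636 = -39176 - 93636 = -132812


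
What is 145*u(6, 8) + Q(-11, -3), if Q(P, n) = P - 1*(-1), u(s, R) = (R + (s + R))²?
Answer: 70170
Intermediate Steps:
u(s, R) = (s + 2*R)² (u(s, R) = (R + (R + s))² = (s + 2*R)²)
Q(P, n) = 1 + P (Q(P, n) = P + 1 = 1 + P)
145*u(6, 8) + Q(-11, -3) = 145*(6 + 2*8)² + (1 - 11) = 145*(6 + 16)² - 10 = 145*22² - 10 = 145*484 - 10 = 70180 - 10 = 70170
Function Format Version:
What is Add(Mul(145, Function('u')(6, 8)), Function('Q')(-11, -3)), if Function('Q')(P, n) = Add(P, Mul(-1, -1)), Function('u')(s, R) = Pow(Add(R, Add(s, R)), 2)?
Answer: 70170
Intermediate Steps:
Function('u')(s, R) = Pow(Add(s, Mul(2, R)), 2) (Function('u')(s, R) = Pow(Add(R, Add(R, s)), 2) = Pow(Add(s, Mul(2, R)), 2))
Function('Q')(P, n) = Add(1, P) (Function('Q')(P, n) = Add(P, 1) = Add(1, P))
Add(Mul(145, Function('u')(6, 8)), Function('Q')(-11, -3)) = Add(Mul(145, Pow(Add(6, Mul(2, 8)), 2)), Add(1, -11)) = Add(Mul(145, Pow(Add(6, 16), 2)), -10) = Add(Mul(145, Pow(22, 2)), -10) = Add(Mul(145, 484), -10) = Add(70180, -10) = 70170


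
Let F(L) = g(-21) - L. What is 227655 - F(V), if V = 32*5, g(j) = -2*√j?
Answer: 227815 + 2*I*√21 ≈ 2.2782e+5 + 9.1651*I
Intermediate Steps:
V = 160
F(L) = -L - 2*I*√21 (F(L) = -2*I*√21 - L = -L - 2*I*√21)
227655 - F(V) = 227655 - (-1*160 - 2*I*√21) = 227655 - (-160 - 2*I*√21) = 227655 + (160 + 2*I*√21) = 227815 + 2*I*√21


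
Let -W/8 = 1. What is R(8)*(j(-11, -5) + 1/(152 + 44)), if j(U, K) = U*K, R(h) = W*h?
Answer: -172496/49 ≈ -3520.3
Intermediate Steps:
W = -8 (W = -8*1 = -8)
R(h) = -8*h
j(U, K) = K*U
R(8)*(j(-11, -5) + 1/(152 + 44)) = (-8*8)*(-5*(-11) + 1/(152 + 44)) = -64*(55 + 1/196) = -64*10781/196 = -172496/49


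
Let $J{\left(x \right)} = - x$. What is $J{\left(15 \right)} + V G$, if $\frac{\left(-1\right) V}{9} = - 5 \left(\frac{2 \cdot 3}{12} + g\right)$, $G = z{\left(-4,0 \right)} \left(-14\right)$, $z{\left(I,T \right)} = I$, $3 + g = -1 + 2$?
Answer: $-3795$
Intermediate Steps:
$g = -2$ ($g = -3 + \left(-1 + 2\right) = -3 + 1 = -2$)
$G = 56$ ($G = \left(-4\right) \left(-14\right) = 56$)
$V = - \frac{135}{2}$ ($V = - 9 \left(- 5 \left(\frac{2 \cdot 3}{12} - 2\right)\right) = - 9 \left(- 5 \left(6 \cdot \frac{1}{12} - 2\right)\right) = - 9 \left(- 5 \left(\frac{1}{2} - 2\right)\right) = - 9 \left(\left(-5\right) \left(- \frac{3}{2}\right)\right) = \left(-9\right) \frac{15}{2} = - \frac{135}{2} \approx -67.5$)
$J{\left(15 \right)} + V G = \left(-1\right) 15 - 3780 = -15 - 3780 = -3795$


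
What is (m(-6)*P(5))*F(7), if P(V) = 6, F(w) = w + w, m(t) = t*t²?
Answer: -18144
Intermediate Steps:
m(t) = t³
F(w) = 2*w
(m(-6)*P(5))*F(7) = ((-6)³*6)*(2*7) = -216*6*14 = -1296*14 = -18144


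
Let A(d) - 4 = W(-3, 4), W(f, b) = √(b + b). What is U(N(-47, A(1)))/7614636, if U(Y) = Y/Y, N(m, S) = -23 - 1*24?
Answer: 1/7614636 ≈ 1.3133e-7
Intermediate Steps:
W(f, b) = √2*√b (W(f, b) = √(2*b) = √2*√b)
A(d) = 4 + 2*√2 (A(d) = 4 + √2*√4 = 4 + √2*2 = 4 + 2*√2)
N(m, S) = -47 (N(m, S) = -23 - 24 = -47)
U(Y) = 1
U(N(-47, A(1)))/7614636 = 1/7614636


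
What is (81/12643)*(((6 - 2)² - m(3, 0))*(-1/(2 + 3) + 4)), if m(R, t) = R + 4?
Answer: 13851/63215 ≈ 0.21911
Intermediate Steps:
m(R, t) = 4 + R
(81/12643)*(((6 - 2)² - m(3, 0))*(-1/(2 + 3) + 4)) = (81/12643)*(((6 - 2)² - (4 + 3))*(-1/(2 + 3) + 4)) = (81*(1/12643))*((4² - 1*7)*(-1/5 + 4)) = 81*((16 - 7)*(-1*⅕ + 4))/12643 = 81*(9*(-⅕ + 4))/12643 = 81*(9*(19/5))/12643 = (81/12643)*(171/5) = 13851/63215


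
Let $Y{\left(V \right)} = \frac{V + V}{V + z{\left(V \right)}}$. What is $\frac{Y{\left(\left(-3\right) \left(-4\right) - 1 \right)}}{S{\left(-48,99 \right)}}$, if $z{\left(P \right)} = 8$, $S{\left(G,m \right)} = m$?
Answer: $\frac{2}{171} \approx 0.011696$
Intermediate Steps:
$Y{\left(V \right)} = \frac{2 V}{8 + V}$ ($Y{\left(V \right)} = \frac{V + V}{V + 8} = \frac{2 V}{8 + V}$)
$\frac{Y{\left(\left(-3\right) \left(-4\right) - 1 \right)}}{S{\left(-48,99 \right)}} = \frac{2 \left(\left(-3\right) \left(-4\right) - 1\right) \frac{1}{8 - -11}}{99} = \frac{2 \left(12 - 1\right)}{8 + \left(12 - 1\right)} \frac{1}{99} = 2 \cdot 11 \frac{1}{8 + 11} \cdot \frac{1}{99} = 2 \cdot 11 \cdot \frac{1}{19} \cdot \frac{1}{99} = \frac{22}{19} \cdot \frac{1}{99} = \frac{2}{171}$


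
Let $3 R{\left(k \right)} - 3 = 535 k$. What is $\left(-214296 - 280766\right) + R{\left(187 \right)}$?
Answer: $- \frac{1385138}{3} \approx -4.6171 \cdot 10^{5}$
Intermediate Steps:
$R{\left(k \right)} = 1 + \frac{535 k}{3}$
$\left(-214296 - 280766\right) + R{\left(187 \right)} = \left(-214296 - 280766\right) + \left(1 + \frac{535}{3} \cdot 187\right) = -495062 + \left(1 + \frac{100045}{3}\right) = -495062 + \frac{100048}{3} = - \frac{1385138}{3}$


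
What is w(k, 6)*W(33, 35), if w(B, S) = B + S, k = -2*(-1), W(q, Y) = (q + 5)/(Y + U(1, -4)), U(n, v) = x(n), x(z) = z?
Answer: 76/9 ≈ 8.4444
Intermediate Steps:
U(n, v) = n
W(q, Y) = (5 + q)/(1 + Y) (W(q, Y) = (q + 5)/(Y + 1) = (5 + q)/(1 + Y))
k = 2
w(k, 6)*W(33, 35) = (2 + 6)*((5 + 33)/(1 + 35)) = 8*(38/36) = 8*((1/36)*38) = 8*(19/18) = 76/9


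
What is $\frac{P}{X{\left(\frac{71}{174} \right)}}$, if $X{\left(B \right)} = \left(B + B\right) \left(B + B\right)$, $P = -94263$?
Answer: $- \frac{713476647}{5041} \approx -1.4153 \cdot 10^{5}$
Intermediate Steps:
$X{\left(B \right)} = 4 B^{2}$ ($X{\left(B \right)} = 2 B 2 B = 4 B^{2}$)
$\frac{P}{X{\left(\frac{71}{174} \right)}} = - \frac{94263}{4 \left(\frac{71}{174}\right)^{2}} = - \frac{94263}{4 \cdot \frac{5041}{30276}} = - \frac{94263}{\frac{5041}{7569}} = \left(-94263\right) \frac{7569}{5041} = - \frac{713476647}{5041}$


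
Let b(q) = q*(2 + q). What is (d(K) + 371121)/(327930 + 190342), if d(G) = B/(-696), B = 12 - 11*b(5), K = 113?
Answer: 258300589/360717312 ≈ 0.71607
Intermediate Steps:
B = -373 (B = 12 - 55*(2 + 5) = 12 - 55*7 = 12 - 11*35 = 12 - 385 = -373)
d(G) = 373/696 (d(G) = -373/(-696) = -373*(-1/696) = 373/696)
(d(K) + 371121)/(327930 + 190342) = (373/696 + 371121)/(327930 + 190342) = (258300589/696)/518272 = (258300589/696)*(1/518272) = 258300589/360717312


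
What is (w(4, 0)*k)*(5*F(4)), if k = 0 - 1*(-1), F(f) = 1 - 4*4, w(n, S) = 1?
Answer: -75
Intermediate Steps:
F(f) = -15 (F(f) = 1 - 16 = -15)
k = 1 (k = 0 + 1 = 1)
(w(4, 0)*k)*(5*F(4)) = (1*1)*(5*(-15)) = 1*(-75) = -75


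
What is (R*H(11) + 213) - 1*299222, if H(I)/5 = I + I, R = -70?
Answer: -306709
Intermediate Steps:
H(I) = 10*I (H(I) = 5*(I + I) = 5*(2*I) = 10*I)
(R*H(11) + 213) - 1*299222 = (-700*11 + 213) - 1*299222 = (-70*110 + 213) - 299222 = (-7700 + 213) - 299222 = -7487 - 299222 = -306709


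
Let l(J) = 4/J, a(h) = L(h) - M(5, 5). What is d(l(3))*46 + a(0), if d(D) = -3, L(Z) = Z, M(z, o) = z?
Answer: -143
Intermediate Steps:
a(h) = -5 + h (a(h) = h - 1*5 = h - 5 = -5 + h)
d(l(3))*46 + a(0) = -3*46 + (-5 + 0) = -138 - 5 = -143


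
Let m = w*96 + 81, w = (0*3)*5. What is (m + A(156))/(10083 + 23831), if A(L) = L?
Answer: 237/33914 ≈ 0.0069883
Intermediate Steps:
w = 0 (w = 0*5 = 0)
m = 81 (m = 0*96 + 81 = 0 + 81 = 81)
(m + A(156))/(10083 + 23831) = (81 + 156)/(10083 + 23831) = 237/33914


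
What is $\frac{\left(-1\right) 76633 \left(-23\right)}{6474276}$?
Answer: $\frac{1762559}{6474276} \approx 0.27224$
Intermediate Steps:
$\frac{\left(-1\right) 76633 \left(-23\right)}{6474276} = \left(-1\right) \left(-1762559\right) \frac{1}{6474276} = 1762559 \cdot \frac{1}{6474276} = \frac{1762559}{6474276}$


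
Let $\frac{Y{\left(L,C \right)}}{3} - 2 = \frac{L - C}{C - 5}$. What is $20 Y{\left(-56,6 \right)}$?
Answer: $-3600$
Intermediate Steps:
$Y{\left(L,C \right)} = 6 + \frac{3 \left(L - C\right)}{-5 + C}$ ($Y{\left(L,C \right)} = 6 + 3 \frac{L - C}{C - 5} = 6 + 3 \frac{L - C}{-5 + C} = 6 + \frac{3 \left(L - C\right)}{-5 + C}$)
$20 Y{\left(-56,6 \right)} = 20 \frac{3 \left(-10 + 6 - 56\right)}{-5 + 6} = 20 \cdot 3 \cdot 1^{-1} \left(-60\right) = 20 \cdot 3 \cdot 1 \left(-60\right) = 20 \left(-180\right) = -3600$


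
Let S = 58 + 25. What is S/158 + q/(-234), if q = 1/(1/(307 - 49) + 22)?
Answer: 18369655/34981674 ≈ 0.52512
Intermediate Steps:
q = 258/5677 (q = 1/(1/258 + 22) = 1/(5677/258) = 258/5677 ≈ 0.045447)
S = 83
S/158 + q/(-234) = 83/158 + (258/5677)/(-234) = 83*(1/158) + (258/5677)*(-1/234) = 83/158 - 43/221403 = 18369655/34981674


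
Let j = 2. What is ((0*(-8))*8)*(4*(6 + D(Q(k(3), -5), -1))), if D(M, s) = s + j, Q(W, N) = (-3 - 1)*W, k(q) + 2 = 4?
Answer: 0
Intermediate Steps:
k(q) = 2 (k(q) = -2 + 4 = 2)
Q(W, N) = -4*W
D(M, s) = 2 + s (D(M, s) = s + 2 = 2 + s)
((0*(-8))*8)*(4*(6 + D(Q(k(3), -5), -1))) = ((0*(-8))*8)*(4*(6 + (2 - 1))) = (0*8)*(4*(6 + 1)) = 0*(4*7) = 0*28 = 0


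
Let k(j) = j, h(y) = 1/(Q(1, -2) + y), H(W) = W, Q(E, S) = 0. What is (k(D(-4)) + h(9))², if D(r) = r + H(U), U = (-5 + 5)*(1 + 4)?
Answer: 1225/81 ≈ 15.123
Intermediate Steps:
U = 0 (U = 0*5 = 0)
h(y) = 1/y (h(y) = 1/(0 + y) = 1/y)
D(r) = r (D(r) = r + 0 = r)
(k(D(-4)) + h(9))² = (-4 + 1/9)² = (-4 + ⅑)² = (-35/9)² = 1225/81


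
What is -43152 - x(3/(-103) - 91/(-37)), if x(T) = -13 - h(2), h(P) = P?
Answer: -43137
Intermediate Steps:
x(T) = -15 (x(T) = -13 - 1*2 = -13 - 2 = -15)
-43152 - x(3/(-103) - 91/(-37)) = -43152 - 1*(-15) = -43152 + 15 = -43137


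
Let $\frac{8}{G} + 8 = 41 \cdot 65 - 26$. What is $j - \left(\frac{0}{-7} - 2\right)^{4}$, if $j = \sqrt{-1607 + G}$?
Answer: $-16 + \frac{i \sqrt{11123891679}}{2631} \approx -16.0 + 40.087 i$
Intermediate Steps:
$G = \frac{8}{2631}$ ($G = \frac{8}{-8 + \left(41 \cdot 65 - 26\right)} = \frac{8}{-8 + \left(2665 - 26\right)} = \frac{8}{-8 + 2639} = \frac{8}{2631} \approx 0.0030407$)
$j = \frac{i \sqrt{11123891679}}{2631}$ ($j = \sqrt{-1607 + \frac{8}{2631}} = \sqrt{- \frac{4228009}{2631}} = \frac{i \sqrt{11123891679}}{2631} \approx 40.087 i$)
$j - \left(\frac{0}{-7} - 2\right)^{4} = \frac{i \sqrt{11123891679}}{2631} - \left(\frac{0}{-7} - 2\right)^{4} = \frac{i \sqrt{11123891679}}{2631} - \left(0 \left(- \frac{1}{7}\right) - 2\right)^{4} = \frac{i \sqrt{11123891679}}{2631} - \left(0 - 2\right)^{4} = \frac{i \sqrt{11123891679}}{2631} - \left(-2\right)^{4} = \frac{i \sqrt{11123891679}}{2631} - 16 = -16 + \frac{i \sqrt{11123891679}}{2631}$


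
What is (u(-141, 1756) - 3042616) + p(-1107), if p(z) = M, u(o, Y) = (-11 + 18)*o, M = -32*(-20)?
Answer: -3042963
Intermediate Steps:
M = 640
u(o, Y) = 7*o
p(z) = 640
(u(-141, 1756) - 3042616) + p(-1107) = (7*(-141) - 3042616) + 640 = (-987 - 3042616) + 640 = -3043603 + 640 = -3042963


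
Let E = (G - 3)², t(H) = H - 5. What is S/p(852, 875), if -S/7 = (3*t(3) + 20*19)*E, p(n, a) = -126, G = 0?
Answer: 187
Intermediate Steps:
t(H) = -5 + H
E = 9 (E = (0 - 3)² = (-3)² = 9)
S = -23562 (S = -7*(3*(-5 + 3) + 20*19)*9 = -7*(3*(-2) + 380)*9 = -7*(-6 + 380)*9 = -2618*9 = -7*3366 = -23562)
S/p(852, 875) = -23562/(-126) = -23562*(-1/126) = 187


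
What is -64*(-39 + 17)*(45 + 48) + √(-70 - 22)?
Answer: 130944 + 2*I*√23 ≈ 1.3094e+5 + 9.5917*I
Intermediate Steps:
-64*(-39 + 17)*(45 + 48) + √(-70 - 22) = -(-1408)*93 + √(-92) = -64*(-2046) + 2*I*√23 = 130944 + 2*I*√23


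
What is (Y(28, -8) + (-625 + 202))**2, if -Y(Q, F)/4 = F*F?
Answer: 461041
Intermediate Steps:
Y(Q, F) = -4*F**2 (Y(Q, F) = -4*F*F = -4*F**2)
(Y(28, -8) + (-625 + 202))**2 = (-4*(-8)**2 + (-625 + 202))**2 = (-4*64 - 423)**2 = (-256 - 423)**2 = (-679)**2 = 461041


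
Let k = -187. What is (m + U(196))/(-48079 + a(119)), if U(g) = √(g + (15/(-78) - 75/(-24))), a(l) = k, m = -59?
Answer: 59/48266 - √537914/2509832 ≈ 0.00093017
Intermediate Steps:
a(l) = -187
U(g) = √(305/104 + g) (U(g) = √(g + (15*(-1/78) - 75*(-1/24))) = √(g + (-5/26 + 25/8)) = √(g + 305/104) = √(305/104 + g))
(m + U(196))/(-48079 + a(119)) = (-59 + √(7930 + 2704*196)/52)/(-48079 - 187) = (-59 + √(7930 + 529984)/52)/(-48266) = (-59 + √537914/52)*(-1/48266) = 59/48266 - √537914/2509832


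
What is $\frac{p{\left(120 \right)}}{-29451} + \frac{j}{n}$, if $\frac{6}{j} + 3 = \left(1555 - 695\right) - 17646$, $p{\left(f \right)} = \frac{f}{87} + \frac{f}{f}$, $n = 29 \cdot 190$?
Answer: $- \frac{36713416}{454072523815} \approx -8.0854 \cdot 10^{-5}$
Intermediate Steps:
$n = 5510$
$p{\left(f \right)} = 1 + \frac{f}{87}$ ($p{\left(f \right)} = f \frac{1}{87} + 1 = \frac{f}{87} + 1 = 1 + \frac{f}{87}$)
$j = - \frac{6}{16789}$ ($j = \frac{6}{-3 + \left(\left(1555 - 695\right) - 17646\right)} = \frac{6}{-3 + \left(860 - 17646\right)} = \frac{6}{-3 - 16786} = \frac{6}{-16789} = 6 \left(- \frac{1}{16789}\right) = - \frac{6}{16789} \approx -0.00035738$)
$\frac{p{\left(120 \right)}}{-29451} + \frac{j}{n} = \frac{1 + \frac{1}{87} \cdot 120}{-29451} - \frac{6}{16789 \cdot 5510} = \left(1 + \frac{40}{29}\right) \left(- \frac{1}{29451}\right) - \frac{3}{46253695} = \frac{69}{29} \left(- \frac{1}{29451}\right) - \frac{3}{46253695} = - \frac{23}{284693} - \frac{3}{46253695} = - \frac{36713416}{454072523815}$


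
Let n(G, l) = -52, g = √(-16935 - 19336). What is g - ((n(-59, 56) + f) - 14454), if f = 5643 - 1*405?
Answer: 9268 + I*√36271 ≈ 9268.0 + 190.45*I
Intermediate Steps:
g = I*√36271 (g = √(-36271) = I*√36271 ≈ 190.45*I)
f = 5238 (f = 5643 - 405 = 5238)
g - ((n(-59, 56) + f) - 14454) = I*√36271 - ((-52 + 5238) - 14454) = I*√36271 - (5186 - 14454) = I*√36271 - 1*(-9268) = I*√36271 + 9268 = 9268 + I*√36271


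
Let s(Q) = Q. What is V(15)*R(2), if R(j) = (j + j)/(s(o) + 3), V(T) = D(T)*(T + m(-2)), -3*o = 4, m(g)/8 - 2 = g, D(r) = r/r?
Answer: 36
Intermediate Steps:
D(r) = 1
m(g) = 16 + 8*g
o = -4/3 (o = -⅓*4 = -4/3 ≈ -1.3333)
V(T) = T (V(T) = 1*(T + (16 + 8*(-2))) = 1*(T + (16 - 16)) = 1*(T + 0) = 1*T = T)
R(j) = 6*j/5 (R(j) = (j + j)/(-4/3 + 3) = (2*j)/(5/3) = (2*j)*(⅗) = 6*j/5)
V(15)*R(2) = 15*((6/5)*2) = 15*(12/5) = 36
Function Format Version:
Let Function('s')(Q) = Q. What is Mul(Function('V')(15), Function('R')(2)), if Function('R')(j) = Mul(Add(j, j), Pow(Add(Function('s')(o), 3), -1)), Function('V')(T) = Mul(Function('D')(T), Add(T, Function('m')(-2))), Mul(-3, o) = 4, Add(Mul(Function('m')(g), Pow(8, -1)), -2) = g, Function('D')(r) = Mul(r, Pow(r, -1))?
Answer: 36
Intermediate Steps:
Function('D')(r) = 1
Function('m')(g) = Add(16, Mul(8, g))
o = Rational(-4, 3) (o = Mul(Rational(-1, 3), 4) = Rational(-4, 3) ≈ -1.3333)
Function('V')(T) = T (Function('V')(T) = Mul(1, Add(T, Add(16, Mul(8, -2)))) = Mul(1, Add(T, Add(16, -16))) = Mul(1, Add(T, 0)) = Mul(1, T) = T)
Function('R')(j) = Mul(Rational(6, 5), j) (Function('R')(j) = Mul(Add(j, j), Pow(Add(Rational(-4, 3), 3), -1)) = Mul(Mul(2, j), Pow(Rational(5, 3), -1)) = Mul(Mul(2, j), Rational(3, 5)) = Mul(Rational(6, 5), j))
Mul(Function('V')(15), Function('R')(2)) = Mul(15, Mul(Rational(6, 5), 2)) = Mul(15, Rational(12, 5)) = 36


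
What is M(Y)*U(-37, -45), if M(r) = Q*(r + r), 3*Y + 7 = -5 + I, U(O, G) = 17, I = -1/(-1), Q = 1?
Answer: -374/3 ≈ -124.67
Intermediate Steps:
I = 1 (I = -1*(-1) = 1)
Y = -11/3 (Y = -7/3 + (-5 + 1)/3 = -7/3 + (⅓)*(-4) = -7/3 - 4/3 = -11/3 ≈ -3.6667)
M(r) = 2*r (M(r) = 1*(r + r) = 1*(2*r) = 2*r)
M(Y)*U(-37, -45) = (2*(-11/3))*17 = -22/3*17 = -374/3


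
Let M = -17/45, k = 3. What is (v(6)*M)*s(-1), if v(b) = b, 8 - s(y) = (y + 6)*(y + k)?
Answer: 68/15 ≈ 4.5333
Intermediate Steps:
s(y) = 8 - (3 + y)*(6 + y) (s(y) = 8 - (y + 6)*(y + 3) = 8 - (6 + y)*(3 + y) = 8 - (3 + y)*(6 + y))
M = -17/45 (M = -17*1/45 = -17/45 ≈ -0.37778)
(v(6)*M)*s(-1) = (6*(-17/45))*(-10 - 1*(-1)**2 - 9*(-1)) = -34*(-10 - 1*1 + 9)/15 = -34*(-10 - 1 + 9)/15 = -34/15*(-2) = 68/15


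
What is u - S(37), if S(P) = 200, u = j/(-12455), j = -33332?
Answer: -2457668/12455 ≈ -197.32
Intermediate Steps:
u = 33332/12455 (u = -33332/(-12455) = -33332*(-1/12455) = 33332/12455 ≈ 2.6762)
u - S(37) = 33332/12455 - 1*200 = 33332/12455 - 200 = -2457668/12455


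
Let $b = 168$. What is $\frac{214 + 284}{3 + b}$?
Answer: $\frac{166}{57} \approx 2.9123$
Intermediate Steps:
$\frac{214 + 284}{3 + b} = \frac{214 + 284}{3 + 168} = \frac{498}{171} = 498 \cdot \frac{1}{171} = \frac{166}{57}$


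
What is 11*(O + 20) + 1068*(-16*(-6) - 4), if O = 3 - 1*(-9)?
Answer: 98608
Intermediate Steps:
O = 12 (O = 3 + 9 = 12)
11*(O + 20) + 1068*(-16*(-6) - 4) = 11*(12 + 20) + 1068*(-16*(-6) - 4) = 11*32 + 1068*(96 - 4) = 352 + 1068*92 = 352 + 98256 = 98608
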